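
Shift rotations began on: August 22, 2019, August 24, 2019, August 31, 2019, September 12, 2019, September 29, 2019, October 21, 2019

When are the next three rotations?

Gaps: 2, 7, 12, 17, 22 days — each gap is 5 larger than the previous one.
Next gap: 27 days. October 21, 2019 + 27 days = November 17, 2019.
Next gap: 32 days. November 17, 2019 + 32 days = December 19, 2019.
Next gap: 37 days. December 19, 2019 + 37 days = January 25, 2020.

November 17, 2019; December 19, 2019; January 25, 2020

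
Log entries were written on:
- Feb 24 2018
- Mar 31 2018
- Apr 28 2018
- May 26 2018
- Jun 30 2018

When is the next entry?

These are Saturdays with 35, 28, 28, 35-day gaps.
Each is the final Saturday of its month — Mar 31 2018 is past the 28th, so '4th Saturday' doesn't fit.
Last Saturday of July 2018: Jul 28 2018.

Jul 28 2018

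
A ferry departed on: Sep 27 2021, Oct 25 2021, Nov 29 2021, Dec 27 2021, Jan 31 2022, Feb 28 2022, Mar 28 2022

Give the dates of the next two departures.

Apr 25 2022, May 30 2022

Every date is a Monday; gaps 28, 35, 28, 35, 28, 28 days.
Each is the last Monday of its month (at least one falls on the 29th or later, ruling out '4th Monday').
April 2022 ends with Monday Apr 25 2022.
May 2022 ends with Monday May 30 2022.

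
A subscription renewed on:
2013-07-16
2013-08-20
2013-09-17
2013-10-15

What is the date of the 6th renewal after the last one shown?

2014-04-15

Gaps: 35, 28, 28 days — a mix of 28 and 35. Every date is a Tuesday.
Each is the 3rd Tuesday of its month.
November 2013 — 3rd Tuesday is 2013-11-19.
3rd Tuesday of December 2013: 2013-12-17.
January 2014 — 3rd Tuesday is 2014-01-21.
3rd Tuesday of February 2014: 2014-02-18.
3rd Tuesday of March 2014: 2014-03-18.
April 2014 — 3rd Tuesday is 2014-04-15.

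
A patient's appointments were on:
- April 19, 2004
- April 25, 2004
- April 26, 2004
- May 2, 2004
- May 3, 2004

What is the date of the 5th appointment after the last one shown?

Gaps: 6, 1, 6, 1 days — not constant, but cyclic with period 2.
The events fall on every Monday and Sunday.
The following Sunday is May 9, 2004.
The following Monday is May 10, 2004.
The following Sunday is May 16, 2004.
Next Monday: May 17, 2004.
Next Sunday: May 23, 2004.

May 23, 2004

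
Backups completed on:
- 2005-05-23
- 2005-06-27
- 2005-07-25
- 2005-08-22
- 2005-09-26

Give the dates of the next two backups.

2005-10-24, 2005-11-28

These are Mondays at 28- or 35-day spacing (35, 28, 28, 35).
The pattern: 4th Monday of the month.
October 2005 — 4th Monday is 2005-10-24.
November 2005 — 4th Monday is 2005-11-28.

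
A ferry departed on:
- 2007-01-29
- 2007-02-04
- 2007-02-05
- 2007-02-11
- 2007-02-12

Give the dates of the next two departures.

2007-02-18, 2007-02-19

Every event lands on a Monday or Sunday (gaps cycle 6, 1, 6, 1).
So the schedule is: every Monday and Sunday.
The following Sunday is 2007-02-18.
The following Monday is 2007-02-19.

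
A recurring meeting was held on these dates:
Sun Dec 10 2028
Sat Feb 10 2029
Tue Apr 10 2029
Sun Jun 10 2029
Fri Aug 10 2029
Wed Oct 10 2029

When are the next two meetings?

Each date is the 10th; the gaps (62, 59, 61, 61, 61) track the month lengths.
The rule is the 10th of every 2 months.
Next: December 2029 → Mon Dec 10 2029.
Next: February 2030 → Sun Feb 10 2030.

Mon Dec 10 2029, Sun Feb 10 2030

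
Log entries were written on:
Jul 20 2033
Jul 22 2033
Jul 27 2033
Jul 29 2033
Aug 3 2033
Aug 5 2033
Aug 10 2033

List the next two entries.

Gaps: 2, 5, 2, 5, 2, 5 days — not constant, but cyclic with period 2.
The events fall on every Wednesday and Friday.
The following Friday is Aug 12 2033.
Next Wednesday: Aug 17 2033.

Aug 12 2033, Aug 17 2033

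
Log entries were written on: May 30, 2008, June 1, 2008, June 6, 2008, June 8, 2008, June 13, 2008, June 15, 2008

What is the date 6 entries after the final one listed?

Every event lands on a Friday or Sunday (gaps cycle 2, 5, 2, 5, 2).
So the schedule is: every Friday and Sunday.
The following Friday is June 20, 2008.
The following Sunday is June 22, 2008.
Next Friday: June 27, 2008.
Next Sunday: June 29, 2008.
The following Friday is July 4, 2008.
The following Sunday is July 6, 2008.

July 6, 2008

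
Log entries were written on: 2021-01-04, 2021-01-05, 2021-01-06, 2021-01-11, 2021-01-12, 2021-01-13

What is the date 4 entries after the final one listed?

Every event lands on a Monday or Tuesday or Wednesday (gaps cycle 1, 1, 5, 1, 1).
So the schedule is: every Monday, Tuesday and Wednesday.
The following Monday is 2021-01-18.
The following Tuesday is 2021-01-19.
The following Wednesday is 2021-01-20.
The following Monday is 2021-01-25.

2021-01-25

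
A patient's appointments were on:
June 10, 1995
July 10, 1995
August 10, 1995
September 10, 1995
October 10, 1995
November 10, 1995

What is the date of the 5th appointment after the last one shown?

Each date is the 10th; the gaps (30, 31, 31, 30, 31) track the month lengths.
The rule is the 10th of each month.
Next: December 1995 → December 10, 1995.
Next: January 1996 → January 10, 1996.
Next: February 1996 → February 10, 1996.
March 1996: March 10, 1996.
April 1996: April 10, 1996.

April 10, 1996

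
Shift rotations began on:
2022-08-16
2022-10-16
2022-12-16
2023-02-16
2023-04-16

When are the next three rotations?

2023-06-16, 2023-08-16, 2023-10-16

Gaps: 61, 61, 62, 59 days — not constant. Every event is on the 16th of the month.
Pattern: the 16th of every 2 months.
Next: June 2023 → 2023-06-16.
Next: August 2023 → 2023-08-16.
October 2023: 2023-10-16.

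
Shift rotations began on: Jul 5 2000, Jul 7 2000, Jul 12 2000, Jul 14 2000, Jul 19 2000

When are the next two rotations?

Every event lands on a Wednesday or Friday (gaps cycle 2, 5, 2, 5).
So the schedule is: every Wednesday and Friday.
Next Friday: Jul 21 2000.
Next Wednesday: Jul 26 2000.

Jul 21 2000, Jul 26 2000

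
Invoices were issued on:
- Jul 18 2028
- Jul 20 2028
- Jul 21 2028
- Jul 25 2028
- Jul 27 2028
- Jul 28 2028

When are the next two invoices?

Aug 1 2028, Aug 3 2028

The gap pattern 2, 1, 4, 2, 1 repeats every 3 events.
These are the Tuesdays, Thursdays and Fridays of each week.
The following Tuesday is Aug 1 2028.
Next Thursday: Aug 3 2028.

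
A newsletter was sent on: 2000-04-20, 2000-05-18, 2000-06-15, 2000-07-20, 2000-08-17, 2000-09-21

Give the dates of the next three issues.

These are Thursdays at 28- or 35-day spacing (28, 28, 35, 28, 35).
The pattern: 3rd Thursday of the month.
3rd Thursday of October 2000: 2000-10-19.
November 2000 — 3rd Thursday is 2000-11-16.
3rd Thursday of December 2000: 2000-12-21.

2000-10-19, 2000-11-16, 2000-12-21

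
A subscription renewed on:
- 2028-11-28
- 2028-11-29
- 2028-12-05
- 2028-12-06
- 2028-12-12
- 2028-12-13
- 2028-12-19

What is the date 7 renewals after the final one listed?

Every event lands on a Tuesday or Wednesday (gaps cycle 1, 6, 1, 6, 1, 6).
So the schedule is: every Tuesday and Wednesday.
The following Wednesday is 2028-12-20.
The following Tuesday is 2028-12-26.
Next Wednesday: 2028-12-27.
Next Tuesday: 2029-01-02.
The following Wednesday is 2029-01-03.
Next Tuesday: 2029-01-09.
The following Wednesday is 2029-01-10.

2029-01-10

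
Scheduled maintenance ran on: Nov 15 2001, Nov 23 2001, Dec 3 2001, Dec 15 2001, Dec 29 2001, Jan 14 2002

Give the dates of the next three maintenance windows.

The spacing grows by 2 each time: 8, 10, 12, 14, 16 days.
Next gap: 18 days. Jan 14 2002 + 18 days = Feb 1 2002.
Next gap: 20 days. Feb 1 2002 + 20 days = Feb 21 2002.
Next gap: 22 days. Feb 21 2002 + 22 days = Mar 15 2002.

Feb 1 2002, Feb 21 2002, Mar 15 2002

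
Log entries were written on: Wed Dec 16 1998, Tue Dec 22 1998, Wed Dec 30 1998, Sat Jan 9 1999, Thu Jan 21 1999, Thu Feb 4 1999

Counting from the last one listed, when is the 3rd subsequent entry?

Intervals are 6, 8, 10, 12, 14 days — an arithmetic progression with common difference 2.
Next gap: 16 days. Thu Feb 4 1999 + 16 days = Sat Feb 20 1999.
Next gap: 18 days. Sat Feb 20 1999 + 18 days = Wed Mar 10 1999.
Next gap: 20 days. Wed Mar 10 1999 + 20 days = Tue Mar 30 1999.

Tue Mar 30 1999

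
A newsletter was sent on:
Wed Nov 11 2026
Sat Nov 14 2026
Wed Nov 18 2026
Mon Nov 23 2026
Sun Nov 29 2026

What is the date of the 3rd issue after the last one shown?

Gaps: 3, 4, 5, 6 days — each gap is 1 larger than the previous one.
Next gap: 7 days. Sun Nov 29 2026 + 7 days = Sun Dec 6 2026.
Next gap: 8 days. Sun Dec 6 2026 + 8 days = Mon Dec 14 2026.
Next gap: 9 days. Mon Dec 14 2026 + 9 days = Wed Dec 23 2026.

Wed Dec 23 2026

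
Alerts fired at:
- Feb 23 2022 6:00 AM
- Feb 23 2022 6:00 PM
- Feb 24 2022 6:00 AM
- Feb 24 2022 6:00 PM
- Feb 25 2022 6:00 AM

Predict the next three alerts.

Feb 25 2022 6:00 PM, Feb 26 2022 6:00 AM, Feb 26 2022 6:00 PM

The interval is a steady 12 hours (12, 12, 12, 12).
Feb 25 2022 6:00 AM + 12 h = Feb 25 2022 6:00 PM.
Feb 25 2022 6:00 PM + 12 h = Feb 26 2022 6:00 AM.
Feb 26 2022 6:00 AM + 12 h = Feb 26 2022 6:00 PM.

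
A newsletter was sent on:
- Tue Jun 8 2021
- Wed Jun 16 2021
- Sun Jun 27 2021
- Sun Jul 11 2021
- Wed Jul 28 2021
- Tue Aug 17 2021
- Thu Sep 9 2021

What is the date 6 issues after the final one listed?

Tue Mar 29 2022

The spacing grows by 3 each time: 8, 11, 14, 17, 20, 23 days.
Next gap: 26 days. Thu Sep 9 2021 + 26 days = Tue Oct 5 2021.
Next gap: 29 days. Tue Oct 5 2021 + 29 days = Wed Nov 3 2021.
Next gap: 32 days. Wed Nov 3 2021 + 32 days = Sun Dec 5 2021.
Next gap: 35 days. Sun Dec 5 2021 + 35 days = Sun Jan 9 2022.
Next gap: 38 days. Sun Jan 9 2022 + 38 days = Wed Feb 16 2022.
Next gap: 41 days. Wed Feb 16 2022 + 41 days = Tue Mar 29 2022.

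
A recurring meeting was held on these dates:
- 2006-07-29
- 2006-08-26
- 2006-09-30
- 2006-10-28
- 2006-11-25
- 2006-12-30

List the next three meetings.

Every date is a Saturday; gaps 28, 35, 28, 28, 35 days.
Each is the last Saturday of its month (at least one falls on the 29th or later, ruling out '4th Saturday').
Last Saturday of January 2007: 2007-01-27.
February 2007 ends with Saturday 2007-02-24.
Last Saturday of March 2007: 2007-03-31.

2007-01-27, 2007-02-24, 2007-03-31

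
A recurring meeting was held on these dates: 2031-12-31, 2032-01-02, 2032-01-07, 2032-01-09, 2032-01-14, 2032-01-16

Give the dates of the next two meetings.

2032-01-21, 2032-01-23

Every event lands on a Wednesday or Friday (gaps cycle 2, 5, 2, 5, 2).
So the schedule is: every Wednesday and Friday.
Next Wednesday: 2032-01-21.
Next Friday: 2032-01-23.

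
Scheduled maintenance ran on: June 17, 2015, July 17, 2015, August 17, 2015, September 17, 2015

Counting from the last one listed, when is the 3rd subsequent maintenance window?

Each date is the 17th; the gaps (30, 31, 31) track the month lengths.
The rule is the 17th of each month.
October 2015: October 17, 2015.
Next: November 2015 → November 17, 2015.
Next: December 2015 → December 17, 2015.

December 17, 2015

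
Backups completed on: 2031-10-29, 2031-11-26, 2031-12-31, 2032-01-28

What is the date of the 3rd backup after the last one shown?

2032-04-28

These are Wednesdays with 28, 35, 28-day gaps.
Each is the final Wednesday of its month — 2031-10-29 is past the 28th, so '4th Wednesday' doesn't fit.
February 2032 ends with Wednesday 2032-02-25.
Last Wednesday of March 2032: 2032-03-31.
Last Wednesday of April 2032: 2032-04-28.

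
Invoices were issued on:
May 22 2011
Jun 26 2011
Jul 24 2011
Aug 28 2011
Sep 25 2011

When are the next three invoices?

Oct 23 2011, Nov 27 2011, Dec 25 2011

Gaps: 35, 28, 35, 28 days — a mix of 28 and 35. Every date is a Sunday.
Each is the 4th Sunday of its month.
4th Sunday of October 2011: Oct 23 2011.
4th Sunday of November 2011: Nov 27 2011.
4th Sunday of December 2011: Dec 25 2011.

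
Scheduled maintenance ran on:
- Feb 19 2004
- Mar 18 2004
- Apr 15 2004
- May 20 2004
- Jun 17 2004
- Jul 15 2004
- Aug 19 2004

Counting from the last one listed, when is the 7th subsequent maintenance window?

These are Thursdays at 28- or 35-day spacing (28, 28, 35, 28, 28, 35).
The pattern: 3rd Thursday of the month.
September 2004 — 3rd Thursday is Sep 16 2004.
October 2004 — 3rd Thursday is Oct 21 2004.
3rd Thursday of November 2004: Nov 18 2004.
December 2004 — 3rd Thursday is Dec 16 2004.
January 2005 — 3rd Thursday is Jan 20 2005.
3rd Thursday of February 2005: Feb 17 2005.
March 2005 — 3rd Thursday is Mar 17 2005.

Mar 17 2005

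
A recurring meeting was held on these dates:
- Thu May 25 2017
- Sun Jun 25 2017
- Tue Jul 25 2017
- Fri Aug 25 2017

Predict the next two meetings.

Gaps: 31, 30, 31 days — not constant. Every event is on the 25th of the month.
Pattern: the 25th of each month.
September 2017: Mon Sep 25 2017.
October 2017: Wed Oct 25 2017.

Mon Sep 25 2017, Wed Oct 25 2017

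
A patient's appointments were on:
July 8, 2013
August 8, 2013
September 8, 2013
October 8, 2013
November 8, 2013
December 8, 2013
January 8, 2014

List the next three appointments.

February 8, 2014; March 8, 2014; April 8, 2014

Each date is the 8th; the gaps (31, 31, 30, 31, 30, 31) track the month lengths.
The rule is the 8th of each month.
Next: February 2014 → February 8, 2014.
Next: March 2014 → March 8, 2014.
April 2014: April 8, 2014.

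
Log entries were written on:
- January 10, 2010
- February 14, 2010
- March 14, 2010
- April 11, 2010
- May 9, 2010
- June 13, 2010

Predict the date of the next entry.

These are Sundays at 28- or 35-day spacing (35, 28, 28, 28, 35).
The pattern: 2nd Sunday of the month.
2nd Sunday of July 2010: July 11, 2010.

July 11, 2010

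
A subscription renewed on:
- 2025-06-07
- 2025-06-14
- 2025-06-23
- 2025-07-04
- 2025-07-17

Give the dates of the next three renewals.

2025-08-01, 2025-08-18, 2025-09-06

The spacing grows by 2 each time: 7, 9, 11, 13 days.
Next gap: 15 days. 2025-07-17 + 15 days = 2025-08-01.
Next gap: 17 days. 2025-08-01 + 17 days = 2025-08-18.
Next gap: 19 days. 2025-08-18 + 19 days = 2025-09-06.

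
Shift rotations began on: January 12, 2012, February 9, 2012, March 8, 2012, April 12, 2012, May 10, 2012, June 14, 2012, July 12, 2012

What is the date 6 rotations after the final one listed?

January 10, 2013

Gaps: 28, 28, 35, 28, 35, 28 days — a mix of 28 and 35. Every date is a Thursday.
Each is the 2nd Thursday of its month.
2nd Thursday of August 2012: August 9, 2012.
2nd Thursday of September 2012: September 13, 2012.
October 2012 — 2nd Thursday is October 11, 2012.
2nd Thursday of November 2012: November 8, 2012.
December 2012 — 2nd Thursday is December 13, 2012.
2nd Thursday of January 2013: January 10, 2013.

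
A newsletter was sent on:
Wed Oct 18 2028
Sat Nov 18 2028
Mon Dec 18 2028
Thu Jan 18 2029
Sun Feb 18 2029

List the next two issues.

The day-of-month is always 18 (31, 30, 31, 31 days between events).
So this recurs on the 18th of each month.
Next: March 2029 → Sun Mar 18 2029.
April 2029: Wed Apr 18 2029.

Sun Mar 18 2029, Wed Apr 18 2029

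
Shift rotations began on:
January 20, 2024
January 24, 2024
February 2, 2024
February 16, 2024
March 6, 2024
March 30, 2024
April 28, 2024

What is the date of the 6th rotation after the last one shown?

February 1, 2025

Intervals are 4, 9, 14, 19, 24, 29 days — an arithmetic progression with common difference 5.
Next gap: 34 days. April 28, 2024 + 34 days = June 1, 2024.
Next gap: 39 days. June 1, 2024 + 39 days = July 10, 2024.
Next gap: 44 days. July 10, 2024 + 44 days = August 23, 2024.
Next gap: 49 days. August 23, 2024 + 49 days = October 11, 2024.
Next gap: 54 days. October 11, 2024 + 54 days = December 4, 2024.
Next gap: 59 days. December 4, 2024 + 59 days = February 1, 2025.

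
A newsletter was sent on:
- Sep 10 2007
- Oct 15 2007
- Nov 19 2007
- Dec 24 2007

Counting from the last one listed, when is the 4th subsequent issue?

Every event comes 35 days after the last (35, 35, 35).
Dec 24 2007 + 35 days = Jan 28 2008.
Jan 28 2008 + 35 days = Mar 3 2008.
Mar 3 2008 + 35 days = Apr 7 2008.
Apr 7 2008 + 35 days = May 12 2008.

May 12 2008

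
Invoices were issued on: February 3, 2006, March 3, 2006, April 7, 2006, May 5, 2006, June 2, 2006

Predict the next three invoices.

July 7, 2006; August 4, 2006; September 1, 2006

Gaps: 28, 35, 28, 28 days — a mix of 28 and 35. Every date is a Friday.
Each is the 1st Friday of its month.
1st Friday of July 2006: July 7, 2006.
August 2006 — 1st Friday is August 4, 2006.
1st Friday of September 2006: September 1, 2006.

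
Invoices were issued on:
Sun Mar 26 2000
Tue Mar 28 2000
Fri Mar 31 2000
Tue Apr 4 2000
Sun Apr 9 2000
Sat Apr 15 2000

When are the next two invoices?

The spacing grows by 1 each time: 2, 3, 4, 5, 6 days.
Next gap: 7 days. Sat Apr 15 2000 + 7 days = Sat Apr 22 2000.
Next gap: 8 days. Sat Apr 22 2000 + 8 days = Sun Apr 30 2000.

Sat Apr 22 2000, Sun Apr 30 2000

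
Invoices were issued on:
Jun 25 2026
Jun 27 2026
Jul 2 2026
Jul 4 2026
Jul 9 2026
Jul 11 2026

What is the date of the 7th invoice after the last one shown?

Aug 6 2026

Every event lands on a Thursday or Saturday (gaps cycle 2, 5, 2, 5, 2).
So the schedule is: every Thursday and Saturday.
The following Thursday is Jul 16 2026.
The following Saturday is Jul 18 2026.
Next Thursday: Jul 23 2026.
The following Saturday is Jul 25 2026.
Next Thursday: Jul 30 2026.
The following Saturday is Aug 1 2026.
Next Thursday: Aug 6 2026.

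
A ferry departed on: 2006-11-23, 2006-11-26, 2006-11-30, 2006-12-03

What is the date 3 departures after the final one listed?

Every event lands on a Thursday or Sunday (gaps cycle 3, 4, 3).
So the schedule is: every Thursday and Sunday.
Next Thursday: 2006-12-07.
Next Sunday: 2006-12-10.
The following Thursday is 2006-12-14.

2006-12-14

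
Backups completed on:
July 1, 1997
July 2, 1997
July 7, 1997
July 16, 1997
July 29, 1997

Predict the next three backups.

Intervals are 1, 5, 9, 13 days — an arithmetic progression with common difference 4.
Next gap: 17 days. July 29, 1997 + 17 days = August 15, 1997.
Next gap: 21 days. August 15, 1997 + 21 days = September 5, 1997.
Next gap: 25 days. September 5, 1997 + 25 days = September 30, 1997.

August 15, 1997; September 5, 1997; September 30, 1997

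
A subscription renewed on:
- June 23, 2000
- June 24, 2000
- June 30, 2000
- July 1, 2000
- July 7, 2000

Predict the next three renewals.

Every event lands on a Friday or Saturday (gaps cycle 1, 6, 1, 6).
So the schedule is: every Friday and Saturday.
Next Saturday: July 8, 2000.
Next Friday: July 14, 2000.
Next Saturday: July 15, 2000.

July 8, 2000; July 14, 2000; July 15, 2000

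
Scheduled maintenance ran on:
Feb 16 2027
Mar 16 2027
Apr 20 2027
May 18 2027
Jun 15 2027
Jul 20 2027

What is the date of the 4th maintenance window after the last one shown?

These are Tuesdays at 28- or 35-day spacing (28, 35, 28, 28, 35).
The pattern: 3rd Tuesday of the month.
3rd Tuesday of August 2027: Aug 17 2027.
3rd Tuesday of September 2027: Sep 21 2027.
October 2027 — 3rd Tuesday is Oct 19 2027.
November 2027 — 3rd Tuesday is Nov 16 2027.

Nov 16 2027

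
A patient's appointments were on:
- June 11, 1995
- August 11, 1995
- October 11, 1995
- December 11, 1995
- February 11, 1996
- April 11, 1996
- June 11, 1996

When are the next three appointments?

Gaps: 61, 61, 61, 62, 60, 61 days — not constant. Every event is on the 11th of the month.
Pattern: the 11th of every 2 months.
Next: August 1996 → August 11, 1996.
Next: October 1996 → October 11, 1996.
December 1996: December 11, 1996.

August 11, 1996; October 11, 1996; December 11, 1996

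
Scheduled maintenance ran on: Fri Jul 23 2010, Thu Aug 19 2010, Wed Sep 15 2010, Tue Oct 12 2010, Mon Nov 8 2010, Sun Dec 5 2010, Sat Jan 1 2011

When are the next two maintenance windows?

Gaps between consecutive events: 27, 27, 27, 27, 27, 27 days — a constant 27-day interval.
Sat Jan 1 2011 + 27 days = Fri Jan 28 2011.
Fri Jan 28 2011 + 27 days = Thu Feb 24 2011.

Fri Jan 28 2011, Thu Feb 24 2011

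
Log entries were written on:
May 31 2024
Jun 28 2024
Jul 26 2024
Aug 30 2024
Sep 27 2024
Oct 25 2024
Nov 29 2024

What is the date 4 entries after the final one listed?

Mar 28 2025

Every date is a Friday; gaps 28, 28, 35, 28, 28, 35 days.
Each is the last Friday of its month (at least one falls on the 29th or later, ruling out '4th Friday').
Last Friday of December 2024: Dec 27 2024.
Last Friday of January 2025: Jan 31 2025.
Last Friday of February 2025: Feb 28 2025.
March 2025 ends with Friday Mar 28 2025.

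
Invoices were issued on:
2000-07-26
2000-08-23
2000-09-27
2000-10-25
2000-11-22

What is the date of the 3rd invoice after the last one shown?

All dates are Wednesdays, 28, 35, 28, 28 days apart.
Specifically, the 4th Wednesday of each month.
4th Wednesday of December 2000: 2000-12-27.
4th Wednesday of January 2001: 2001-01-24.
February 2001 — 4th Wednesday is 2001-02-28.

2001-02-28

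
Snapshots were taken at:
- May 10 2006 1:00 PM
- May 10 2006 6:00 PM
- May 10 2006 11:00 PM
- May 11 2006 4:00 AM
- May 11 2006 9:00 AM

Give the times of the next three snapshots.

May 11 2006 2:00 PM, May 11 2006 7:00 PM, May 12 2006 12:00 AM

Gaps: 5, 5, 5, 5 hours — each event is 5 hours after the previous one.
May 11 2006 9:00 AM + 5 h = May 11 2006 2:00 PM.
May 11 2006 2:00 PM + 5 h = May 11 2006 7:00 PM.
May 11 2006 7:00 PM + 5 h = May 12 2006 12:00 AM.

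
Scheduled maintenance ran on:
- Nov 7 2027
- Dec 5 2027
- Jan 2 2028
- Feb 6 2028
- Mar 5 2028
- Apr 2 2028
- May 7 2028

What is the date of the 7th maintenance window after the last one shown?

All dates are Sundays, 28, 28, 35, 28, 28, 35 days apart.
Specifically, the 1st Sunday of each month.
June 2028 — 1st Sunday is Jun 4 2028.
1st Sunday of July 2028: Jul 2 2028.
August 2028 — 1st Sunday is Aug 6 2028.
1st Sunday of September 2028: Sep 3 2028.
1st Sunday of October 2028: Oct 1 2028.
November 2028 — 1st Sunday is Nov 5 2028.
1st Sunday of December 2028: Dec 3 2028.

Dec 3 2028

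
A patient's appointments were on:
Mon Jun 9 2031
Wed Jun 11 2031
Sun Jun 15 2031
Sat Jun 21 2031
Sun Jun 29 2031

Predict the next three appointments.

Gaps: 2, 4, 6, 8 days — each gap is 2 larger than the previous one.
Next gap: 10 days. Sun Jun 29 2031 + 10 days = Wed Jul 9 2031.
Next gap: 12 days. Wed Jul 9 2031 + 12 days = Mon Jul 21 2031.
Next gap: 14 days. Mon Jul 21 2031 + 14 days = Mon Aug 4 2031.

Wed Jul 9 2031, Mon Jul 21 2031, Mon Aug 4 2031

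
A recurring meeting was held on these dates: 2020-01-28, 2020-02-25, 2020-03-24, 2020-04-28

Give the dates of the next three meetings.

2020-05-26, 2020-06-23, 2020-07-28

These are Tuesdays at 28- or 35-day spacing (28, 28, 35).
The pattern: 4th Tuesday of the month.
May 2020 — 4th Tuesday is 2020-05-26.
June 2020 — 4th Tuesday is 2020-06-23.
4th Tuesday of July 2020: 2020-07-28.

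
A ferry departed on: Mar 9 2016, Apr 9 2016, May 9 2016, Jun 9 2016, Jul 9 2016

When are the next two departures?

Aug 9 2016, Sep 9 2016

Gaps: 31, 30, 31, 30 days — not constant. Every event is on the 9th of the month.
Pattern: the 9th of each month.
Next: August 2016 → Aug 9 2016.
September 2016: Sep 9 2016.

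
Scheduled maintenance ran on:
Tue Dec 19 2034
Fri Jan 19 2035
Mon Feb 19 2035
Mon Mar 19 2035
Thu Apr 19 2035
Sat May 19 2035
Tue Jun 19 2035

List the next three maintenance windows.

Gaps: 31, 31, 28, 31, 30, 31 days — not constant. Every event is on the 19th of the month.
Pattern: the 19th of each month.
Next: July 2035 → Thu Jul 19 2035.
August 2035: Sun Aug 19 2035.
September 2035: Wed Sep 19 2035.

Thu Jul 19 2035, Sun Aug 19 2035, Wed Sep 19 2035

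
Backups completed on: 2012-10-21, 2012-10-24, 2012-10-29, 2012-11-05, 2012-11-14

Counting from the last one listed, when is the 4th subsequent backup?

2013-01-09

The spacing grows by 2 each time: 3, 5, 7, 9 days.
Next gap: 11 days. 2012-11-14 + 11 days = 2012-11-25.
Next gap: 13 days. 2012-11-25 + 13 days = 2012-12-08.
Next gap: 15 days. 2012-12-08 + 15 days = 2012-12-23.
Next gap: 17 days. 2012-12-23 + 17 days = 2013-01-09.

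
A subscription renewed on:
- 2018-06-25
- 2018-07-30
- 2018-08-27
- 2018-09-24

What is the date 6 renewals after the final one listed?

Every date is a Monday; gaps 35, 28, 28 days.
Each is the last Monday of its month (at least one falls on the 29th or later, ruling out '4th Monday').
Last Monday of October 2018: 2018-10-29.
Last Monday of November 2018: 2018-11-26.
Last Monday of December 2018: 2018-12-31.
Last Monday of January 2019: 2019-01-28.
Last Monday of February 2019: 2019-02-25.
March 2019 ends with Monday 2019-03-25.

2019-03-25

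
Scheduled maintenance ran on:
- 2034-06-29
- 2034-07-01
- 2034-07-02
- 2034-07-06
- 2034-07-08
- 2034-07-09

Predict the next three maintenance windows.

2034-07-13, 2034-07-15, 2034-07-16

Every event lands on a Thursday or Saturday or Sunday (gaps cycle 2, 1, 4, 2, 1).
So the schedule is: every Thursday, Saturday and Sunday.
The following Thursday is 2034-07-13.
The following Saturday is 2034-07-15.
The following Sunday is 2034-07-16.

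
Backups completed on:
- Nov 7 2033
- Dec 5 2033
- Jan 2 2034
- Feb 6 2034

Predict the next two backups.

Mar 6 2034, Apr 3 2034

All dates are Mondays, 28, 28, 35 days apart.
Specifically, the 1st Monday of each month.
1st Monday of March 2034: Mar 6 2034.
1st Monday of April 2034: Apr 3 2034.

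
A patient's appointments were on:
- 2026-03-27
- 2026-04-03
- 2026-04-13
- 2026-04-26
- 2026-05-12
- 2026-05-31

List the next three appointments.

2026-06-22, 2026-07-17, 2026-08-14

The spacing grows by 3 each time: 7, 10, 13, 16, 19 days.
Next gap: 22 days. 2026-05-31 + 22 days = 2026-06-22.
Next gap: 25 days. 2026-06-22 + 25 days = 2026-07-17.
Next gap: 28 days. 2026-07-17 + 28 days = 2026-08-14.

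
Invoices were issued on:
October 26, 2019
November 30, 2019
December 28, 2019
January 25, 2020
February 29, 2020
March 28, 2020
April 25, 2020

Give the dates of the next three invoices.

May 30, 2020; June 27, 2020; July 25, 2020

Every date is a Saturday; gaps 35, 28, 28, 35, 28, 28 days.
Each is the last Saturday of its month (at least one falls on the 29th or later, ruling out '4th Saturday').
May 2020 ends with Saturday May 30, 2020.
June 2020 ends with Saturday June 27, 2020.
July 2020 ends with Saturday July 25, 2020.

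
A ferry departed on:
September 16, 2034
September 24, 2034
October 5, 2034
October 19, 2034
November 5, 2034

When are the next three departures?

The spacing grows by 3 each time: 8, 11, 14, 17 days.
Next gap: 20 days. November 5, 2034 + 20 days = November 25, 2034.
Next gap: 23 days. November 25, 2034 + 23 days = December 18, 2034.
Next gap: 26 days. December 18, 2034 + 26 days = January 13, 2035.

November 25, 2034; December 18, 2034; January 13, 2035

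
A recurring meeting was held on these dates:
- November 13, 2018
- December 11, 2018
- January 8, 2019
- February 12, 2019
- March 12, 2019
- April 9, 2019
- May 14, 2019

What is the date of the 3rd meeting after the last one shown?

Gaps: 28, 28, 35, 28, 28, 35 days — a mix of 28 and 35. Every date is a Tuesday.
Each is the 2nd Tuesday of its month.
June 2019 — 2nd Tuesday is June 11, 2019.
2nd Tuesday of July 2019: July 9, 2019.
August 2019 — 2nd Tuesday is August 13, 2019.

August 13, 2019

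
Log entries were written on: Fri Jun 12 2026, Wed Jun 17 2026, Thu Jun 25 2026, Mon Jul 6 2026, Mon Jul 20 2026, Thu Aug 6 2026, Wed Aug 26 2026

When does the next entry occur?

Fri Sep 18 2026

Gaps: 5, 8, 11, 14, 17, 20 days — each gap is 3 larger than the previous one.
Next gap: 23 days. Wed Aug 26 2026 + 23 days = Fri Sep 18 2026.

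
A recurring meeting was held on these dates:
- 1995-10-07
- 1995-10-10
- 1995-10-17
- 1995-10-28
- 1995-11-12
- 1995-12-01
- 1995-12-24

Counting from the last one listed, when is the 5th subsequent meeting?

The spacing grows by 4 each time: 3, 7, 11, 15, 19, 23 days.
Next gap: 27 days. 1995-12-24 + 27 days = 1996-01-20.
Next gap: 31 days. 1996-01-20 + 31 days = 1996-02-20.
Next gap: 35 days. 1996-02-20 + 35 days = 1996-03-26.
Next gap: 39 days. 1996-03-26 + 39 days = 1996-05-04.
Next gap: 43 days. 1996-05-04 + 43 days = 1996-06-16.

1996-06-16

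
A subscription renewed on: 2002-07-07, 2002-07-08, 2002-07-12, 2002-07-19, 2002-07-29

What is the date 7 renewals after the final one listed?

2002-12-30

Gaps: 1, 4, 7, 10 days — each gap is 3 larger than the previous one.
Next gap: 13 days. 2002-07-29 + 13 days = 2002-08-11.
Next gap: 16 days. 2002-08-11 + 16 days = 2002-08-27.
Next gap: 19 days. 2002-08-27 + 19 days = 2002-09-15.
Next gap: 22 days. 2002-09-15 + 22 days = 2002-10-07.
Next gap: 25 days. 2002-10-07 + 25 days = 2002-11-01.
Next gap: 28 days. 2002-11-01 + 28 days = 2002-11-29.
Next gap: 31 days. 2002-11-29 + 31 days = 2002-12-30.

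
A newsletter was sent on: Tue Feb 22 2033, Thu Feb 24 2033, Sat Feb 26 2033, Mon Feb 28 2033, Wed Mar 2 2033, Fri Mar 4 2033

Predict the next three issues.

Gaps between consecutive events: 2, 2, 2, 2, 2 days — a constant 2-day interval.
Fri Mar 4 2033 + 2 days = Sun Mar 6 2033.
Sun Mar 6 2033 + 2 days = Tue Mar 8 2033.
Tue Mar 8 2033 + 2 days = Thu Mar 10 2033.

Sun Mar 6 2033, Tue Mar 8 2033, Thu Mar 10 2033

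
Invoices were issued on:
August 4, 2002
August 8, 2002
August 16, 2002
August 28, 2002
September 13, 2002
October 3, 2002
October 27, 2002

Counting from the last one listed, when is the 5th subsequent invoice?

April 25, 2003

Gaps: 4, 8, 12, 16, 20, 24 days — each gap is 4 larger than the previous one.
Next gap: 28 days. October 27, 2002 + 28 days = November 24, 2002.
Next gap: 32 days. November 24, 2002 + 32 days = December 26, 2002.
Next gap: 36 days. December 26, 2002 + 36 days = January 31, 2003.
Next gap: 40 days. January 31, 2003 + 40 days = March 12, 2003.
Next gap: 44 days. March 12, 2003 + 44 days = April 25, 2003.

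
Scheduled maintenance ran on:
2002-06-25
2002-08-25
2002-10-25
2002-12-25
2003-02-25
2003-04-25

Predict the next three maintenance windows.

2003-06-25, 2003-08-25, 2003-10-25

The day-of-month is always 25 (61, 61, 61, 62, 59 days between events).
So this recurs on the 25th of every 2 months.
Next: June 2003 → 2003-06-25.
Next: August 2003 → 2003-08-25.
Next: October 2003 → 2003-10-25.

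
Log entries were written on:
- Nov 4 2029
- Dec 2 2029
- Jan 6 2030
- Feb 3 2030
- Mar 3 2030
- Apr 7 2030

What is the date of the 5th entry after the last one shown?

Sep 1 2030

These are Sundays at 28- or 35-day spacing (28, 35, 28, 28, 35).
The pattern: 1st Sunday of the month.
May 2030 — 1st Sunday is May 5 2030.
June 2030 — 1st Sunday is Jun 2 2030.
1st Sunday of July 2030: Jul 7 2030.
1st Sunday of August 2030: Aug 4 2030.
September 2030 — 1st Sunday is Sep 1 2030.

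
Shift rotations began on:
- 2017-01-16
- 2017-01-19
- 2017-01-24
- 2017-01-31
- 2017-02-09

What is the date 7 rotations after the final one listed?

2017-06-08

Gaps: 3, 5, 7, 9 days — each gap is 2 larger than the previous one.
Next gap: 11 days. 2017-02-09 + 11 days = 2017-02-20.
Next gap: 13 days. 2017-02-20 + 13 days = 2017-03-05.
Next gap: 15 days. 2017-03-05 + 15 days = 2017-03-20.
Next gap: 17 days. 2017-03-20 + 17 days = 2017-04-06.
Next gap: 19 days. 2017-04-06 + 19 days = 2017-04-25.
Next gap: 21 days. 2017-04-25 + 21 days = 2017-05-16.
Next gap: 23 days. 2017-05-16 + 23 days = 2017-06-08.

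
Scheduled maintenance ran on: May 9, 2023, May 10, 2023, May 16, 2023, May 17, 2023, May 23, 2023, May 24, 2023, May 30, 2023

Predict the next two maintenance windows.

May 31, 2023; June 6, 2023

Gaps: 1, 6, 1, 6, 1, 6 days — not constant, but cyclic with period 2.
The events fall on every Tuesday and Wednesday.
The following Wednesday is May 31, 2023.
The following Tuesday is June 6, 2023.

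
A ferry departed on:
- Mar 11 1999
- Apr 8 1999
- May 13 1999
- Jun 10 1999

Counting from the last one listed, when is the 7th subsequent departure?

Jan 13 2000

These are Thursdays at 28- or 35-day spacing (28, 35, 28).
The pattern: 2nd Thursday of the month.
2nd Thursday of July 1999: Jul 8 1999.
August 1999 — 2nd Thursday is Aug 12 1999.
2nd Thursday of September 1999: Sep 9 1999.
2nd Thursday of October 1999: Oct 14 1999.
2nd Thursday of November 1999: Nov 11 1999.
2nd Thursday of December 1999: Dec 9 1999.
2nd Thursday of January 2000: Jan 13 2000.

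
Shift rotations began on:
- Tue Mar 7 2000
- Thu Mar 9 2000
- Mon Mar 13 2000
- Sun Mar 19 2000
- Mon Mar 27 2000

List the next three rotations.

Intervals are 2, 4, 6, 8 days — an arithmetic progression with common difference 2.
Next gap: 10 days. Mon Mar 27 2000 + 10 days = Thu Apr 6 2000.
Next gap: 12 days. Thu Apr 6 2000 + 12 days = Tue Apr 18 2000.
Next gap: 14 days. Tue Apr 18 2000 + 14 days = Tue May 2 2000.

Thu Apr 6 2000, Tue Apr 18 2000, Tue May 2 2000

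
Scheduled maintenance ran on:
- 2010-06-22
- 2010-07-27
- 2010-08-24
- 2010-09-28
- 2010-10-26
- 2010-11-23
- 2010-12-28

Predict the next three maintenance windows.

These are Tuesdays at 28- or 35-day spacing (35, 28, 35, 28, 28, 35).
The pattern: 4th Tuesday of the month.
4th Tuesday of January 2011: 2011-01-25.
4th Tuesday of February 2011: 2011-02-22.
March 2011 — 4th Tuesday is 2011-03-22.

2011-01-25, 2011-02-22, 2011-03-22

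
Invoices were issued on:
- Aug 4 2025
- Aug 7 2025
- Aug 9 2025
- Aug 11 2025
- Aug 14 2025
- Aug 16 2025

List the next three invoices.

Gaps: 3, 2, 2, 3, 2 days — not constant, but cyclic with period 3.
The events fall on every Monday, Thursday and Saturday.
Next Monday: Aug 18 2025.
The following Thursday is Aug 21 2025.
The following Saturday is Aug 23 2025.

Aug 18 2025, Aug 21 2025, Aug 23 2025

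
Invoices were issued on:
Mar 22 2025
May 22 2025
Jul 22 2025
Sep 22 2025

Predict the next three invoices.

Nov 22 2025, Jan 22 2026, Mar 22 2026

The day-of-month is always 22 (61, 61, 62 days between events).
So this recurs on the 22nd of every 2 months.
November 2025: Nov 22 2025.
Next: January 2026 → Jan 22 2026.
Next: March 2026 → Mar 22 2026.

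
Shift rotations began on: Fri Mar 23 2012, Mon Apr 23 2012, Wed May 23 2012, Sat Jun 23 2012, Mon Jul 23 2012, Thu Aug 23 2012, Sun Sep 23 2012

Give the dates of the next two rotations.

Tue Oct 23 2012, Fri Nov 23 2012

Gaps: 31, 30, 31, 30, 31, 31 days — not constant. Every event is on the 23rd of the month.
Pattern: the 23rd of each month.
Next: October 2012 → Tue Oct 23 2012.
November 2012: Fri Nov 23 2012.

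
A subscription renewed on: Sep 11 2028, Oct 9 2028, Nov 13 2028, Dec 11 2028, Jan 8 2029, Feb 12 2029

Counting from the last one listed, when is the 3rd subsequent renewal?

May 14 2029

Gaps: 28, 35, 28, 28, 35 days — a mix of 28 and 35. Every date is a Monday.
Each is the 2nd Monday of its month.
March 2029 — 2nd Monday is Mar 12 2029.
April 2029 — 2nd Monday is Apr 9 2029.
May 2029 — 2nd Monday is May 14 2029.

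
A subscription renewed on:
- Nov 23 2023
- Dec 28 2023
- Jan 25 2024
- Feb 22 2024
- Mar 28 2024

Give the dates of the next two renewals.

Gaps: 35, 28, 28, 35 days — a mix of 28 and 35. Every date is a Thursday.
Each is the 4th Thursday of its month.
April 2024 — 4th Thursday is Apr 25 2024.
May 2024 — 4th Thursday is May 23 2024.

Apr 25 2024, May 23 2024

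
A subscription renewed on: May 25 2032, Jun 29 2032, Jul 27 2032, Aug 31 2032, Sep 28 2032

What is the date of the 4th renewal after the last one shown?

Jan 25 2033

All Tuesdays; the gaps (35, 28, 35, 28) vary with month length.
This is the last Tuesday of each month.
October 2032 ends with Tuesday Oct 26 2032.
Last Tuesday of November 2032: Nov 30 2032.
December 2032 ends with Tuesday Dec 28 2032.
Last Tuesday of January 2033: Jan 25 2033.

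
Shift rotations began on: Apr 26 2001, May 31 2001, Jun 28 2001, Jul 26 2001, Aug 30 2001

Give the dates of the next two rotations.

Sep 27 2001, Oct 25 2001

Every date is a Thursday; gaps 35, 28, 28, 35 days.
Each is the last Thursday of its month (at least one falls on the 29th or later, ruling out '4th Thursday').
Last Thursday of September 2001: Sep 27 2001.
October 2001 ends with Thursday Oct 25 2001.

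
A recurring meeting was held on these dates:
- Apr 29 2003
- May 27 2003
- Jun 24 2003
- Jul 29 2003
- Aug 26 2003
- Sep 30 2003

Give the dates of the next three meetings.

Oct 28 2003, Nov 25 2003, Dec 30 2003

All Tuesdays; the gaps (28, 28, 35, 28, 35) vary with month length.
This is the last Tuesday of each month.
October 2003 ends with Tuesday Oct 28 2003.
November 2003 ends with Tuesday Nov 25 2003.
December 2003 ends with Tuesday Dec 30 2003.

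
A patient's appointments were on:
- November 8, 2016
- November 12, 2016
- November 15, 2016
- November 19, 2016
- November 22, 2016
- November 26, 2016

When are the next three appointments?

November 29, 2016; December 3, 2016; December 6, 2016

Gaps: 4, 3, 4, 3, 4 days — not constant, but cyclic with period 2.
The events fall on every Tuesday and Saturday.
Next Tuesday: November 29, 2016.
The following Saturday is December 3, 2016.
Next Tuesday: December 6, 2016.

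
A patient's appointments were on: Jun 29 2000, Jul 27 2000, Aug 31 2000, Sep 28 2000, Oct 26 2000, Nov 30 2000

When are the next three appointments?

Dec 28 2000, Jan 25 2001, Feb 22 2001

Every date is a Thursday; gaps 28, 35, 28, 28, 35 days.
Each is the last Thursday of its month (at least one falls on the 29th or later, ruling out '4th Thursday').
Last Thursday of December 2000: Dec 28 2000.
Last Thursday of January 2001: Jan 25 2001.
February 2001 ends with Thursday Feb 22 2001.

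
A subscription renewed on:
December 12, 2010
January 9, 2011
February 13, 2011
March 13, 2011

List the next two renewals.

April 10, 2011; May 8, 2011

All dates are Sundays, 28, 35, 28 days apart.
Specifically, the 2nd Sunday of each month.
April 2011 — 2nd Sunday is April 10, 2011.
May 2011 — 2nd Sunday is May 8, 2011.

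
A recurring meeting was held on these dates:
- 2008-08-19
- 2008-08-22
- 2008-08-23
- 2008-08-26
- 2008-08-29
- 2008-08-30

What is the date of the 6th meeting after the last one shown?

Every event lands on a Tuesday or Friday or Saturday (gaps cycle 3, 1, 3, 3, 1).
So the schedule is: every Tuesday, Friday and Saturday.
Next Tuesday: 2008-09-02.
The following Friday is 2008-09-05.
The following Saturday is 2008-09-06.
The following Tuesday is 2008-09-09.
Next Friday: 2008-09-12.
The following Saturday is 2008-09-13.

2008-09-13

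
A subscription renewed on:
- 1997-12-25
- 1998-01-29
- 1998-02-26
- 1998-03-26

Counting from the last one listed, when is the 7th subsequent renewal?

Every date is a Thursday; gaps 35, 28, 28 days.
Each is the last Thursday of its month (at least one falls on the 29th or later, ruling out '4th Thursday').
April 1998 ends with Thursday 1998-04-30.
Last Thursday of May 1998: 1998-05-28.
Last Thursday of June 1998: 1998-06-25.
July 1998 ends with Thursday 1998-07-30.
Last Thursday of August 1998: 1998-08-27.
Last Thursday of September 1998: 1998-09-24.
Last Thursday of October 1998: 1998-10-29.

1998-10-29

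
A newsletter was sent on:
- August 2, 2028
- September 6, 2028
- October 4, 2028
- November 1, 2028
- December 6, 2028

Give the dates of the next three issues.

These are Wednesdays at 28- or 35-day spacing (35, 28, 28, 35).
The pattern: 1st Wednesday of the month.
1st Wednesday of January 2029: January 3, 2029.
February 2029 — 1st Wednesday is February 7, 2029.
1st Wednesday of March 2029: March 7, 2029.

January 3, 2029; February 7, 2029; March 7, 2029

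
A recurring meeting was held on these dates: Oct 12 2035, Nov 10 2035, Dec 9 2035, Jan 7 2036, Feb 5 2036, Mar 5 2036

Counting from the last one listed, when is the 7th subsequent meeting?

Sep 24 2036

Every event comes 29 days after the last (29, 29, 29, 29, 29).
Mar 5 2036 + 29 days = Apr 3 2036.
Apr 3 2036 + 29 days = May 2 2036.
May 2 2036 + 29 days = May 31 2036.
May 31 2036 + 29 days = Jun 29 2036.
Jun 29 2036 + 29 days = Jul 28 2036.
Jul 28 2036 + 29 days = Aug 26 2036.
Aug 26 2036 + 29 days = Sep 24 2036.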